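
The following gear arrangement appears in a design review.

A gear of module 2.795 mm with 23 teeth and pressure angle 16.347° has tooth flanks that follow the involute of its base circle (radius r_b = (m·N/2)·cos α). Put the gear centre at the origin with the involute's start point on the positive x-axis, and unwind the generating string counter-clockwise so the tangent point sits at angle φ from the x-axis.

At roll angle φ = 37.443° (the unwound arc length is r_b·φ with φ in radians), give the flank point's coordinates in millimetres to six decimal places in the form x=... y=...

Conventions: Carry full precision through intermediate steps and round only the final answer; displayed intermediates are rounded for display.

recognized (one wheel, involute flank): single-mesh tooth geometry, m = 2.795, N = 23
pitch radius r_p = m·N/2 = 2.795·23/2 = 32.142500
base radius r_b = r_p·cos α = 32.142500·cos 16.347° = 30.843131
roll angle φ = 37.443° = 0.65350363 rad
x = r_b·(cos φ + φ·sin φ) = 36.742509
y = r_b·(sin φ − φ·cos φ) = 2.748649

x=36.742509 y=2.748649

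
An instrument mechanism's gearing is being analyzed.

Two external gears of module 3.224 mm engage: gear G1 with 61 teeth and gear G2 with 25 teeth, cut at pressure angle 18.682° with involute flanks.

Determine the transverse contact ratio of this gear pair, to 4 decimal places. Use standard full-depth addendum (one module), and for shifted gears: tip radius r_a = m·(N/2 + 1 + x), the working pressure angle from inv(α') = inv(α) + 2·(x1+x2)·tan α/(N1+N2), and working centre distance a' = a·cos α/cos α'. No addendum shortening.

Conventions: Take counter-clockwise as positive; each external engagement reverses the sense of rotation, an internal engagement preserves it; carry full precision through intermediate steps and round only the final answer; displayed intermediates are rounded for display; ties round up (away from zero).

1.7665

topology: single-mesh involute geometry — m = 3.224, 61T/25T pair
base radii: r_b1 = 93.150981, r_b2 = 38.176631
tip radii: r_a1 = 101.556000, r_a2 = 43.524000
no profile shift: α' = α, a' = a
action lengths: √(r_a1²−r_b1²) = 40.453874, √(r_a2²−r_b2²) = 20.901756
base pitch p_b = π·m·cos α = 9.594834
CR = (40.453874 + 20.901756 − 138.632000·sin 18.68200°)/9.594834 = 1.766541
contact ratio ≈ 1.7665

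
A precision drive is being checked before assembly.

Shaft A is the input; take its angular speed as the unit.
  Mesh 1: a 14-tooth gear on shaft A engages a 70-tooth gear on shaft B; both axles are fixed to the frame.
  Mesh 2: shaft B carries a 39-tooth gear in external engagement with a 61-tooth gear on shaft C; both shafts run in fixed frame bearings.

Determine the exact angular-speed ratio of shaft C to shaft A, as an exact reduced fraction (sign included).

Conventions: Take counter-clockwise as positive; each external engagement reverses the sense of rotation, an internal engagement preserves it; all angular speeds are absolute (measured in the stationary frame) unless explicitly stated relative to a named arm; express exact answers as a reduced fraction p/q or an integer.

39/305

class = fixed-axis compound train [2 meshes; 2 ratios multiply, 2 sense flips]
mesh 1 [14T→70T]: running ratio 1/5, sense −
mesh 2 [39T→61T]: running ratio 39/305, sense +
ω_out/ω_in = 39/305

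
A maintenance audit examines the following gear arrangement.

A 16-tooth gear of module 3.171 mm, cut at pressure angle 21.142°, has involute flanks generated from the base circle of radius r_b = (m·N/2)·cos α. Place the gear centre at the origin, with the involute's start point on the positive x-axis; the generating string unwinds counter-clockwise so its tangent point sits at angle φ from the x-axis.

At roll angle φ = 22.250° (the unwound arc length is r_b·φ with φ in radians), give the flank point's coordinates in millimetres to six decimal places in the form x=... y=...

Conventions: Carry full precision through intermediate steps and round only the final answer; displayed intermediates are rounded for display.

class = single-mesh tooth geometry [base-circle involute, m = 3.171, 16T]
pitch radius r_p = m·N/2 = 3.171·16/2 = 25.368000
base radius r_b = r_p·cos α = 25.368000·cos 21.142° = 23.660465
roll angle φ = 22.250° = 0.38833576 rad
x = r_b·(cos φ + φ·sin φ) = 25.377819
y = r_b·(sin φ − φ·cos φ) = 0.454947

x=25.377819 y=0.454947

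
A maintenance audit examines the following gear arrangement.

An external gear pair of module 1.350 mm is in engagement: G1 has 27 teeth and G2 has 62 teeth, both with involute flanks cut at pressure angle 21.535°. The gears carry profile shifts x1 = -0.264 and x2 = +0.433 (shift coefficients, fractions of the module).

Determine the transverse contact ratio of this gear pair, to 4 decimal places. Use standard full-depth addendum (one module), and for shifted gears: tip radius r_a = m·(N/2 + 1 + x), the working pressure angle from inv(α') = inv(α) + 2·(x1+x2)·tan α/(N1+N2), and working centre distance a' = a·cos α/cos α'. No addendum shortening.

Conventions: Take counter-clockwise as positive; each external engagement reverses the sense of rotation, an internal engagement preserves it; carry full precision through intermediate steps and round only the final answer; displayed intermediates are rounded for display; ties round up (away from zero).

recognized (one external pair, fixed centres): single-mesh tooth geometry, m = 1.350, N1 = 27, N2 = 62
base radii: r_b1 = 16.952777, r_b2 = 38.928598
tip radii: r_a1 = 19.218600, r_a2 = 43.784550
inv(α') = inv(21.535°) + 2·(-0.264+0.433)·tan α/(27+62) = 0.02025830  ⇒  α' = 22.07152°
a' = a·cos α / cos α' = 60.0750·cos 21.535°/cos 22.07152° = 60.300464
action lengths: √(r_a1²−r_b1²) = 9.053063, √(r_a2²−r_b2²) = 20.041234
base pitch p_b = π·m·cos α = 3.945090
CR = (9.053063 + 20.041234 − 60.300464·sin 22.07152°)/3.945090 = 1.631286
contact ratio ≈ 1.6313

1.6313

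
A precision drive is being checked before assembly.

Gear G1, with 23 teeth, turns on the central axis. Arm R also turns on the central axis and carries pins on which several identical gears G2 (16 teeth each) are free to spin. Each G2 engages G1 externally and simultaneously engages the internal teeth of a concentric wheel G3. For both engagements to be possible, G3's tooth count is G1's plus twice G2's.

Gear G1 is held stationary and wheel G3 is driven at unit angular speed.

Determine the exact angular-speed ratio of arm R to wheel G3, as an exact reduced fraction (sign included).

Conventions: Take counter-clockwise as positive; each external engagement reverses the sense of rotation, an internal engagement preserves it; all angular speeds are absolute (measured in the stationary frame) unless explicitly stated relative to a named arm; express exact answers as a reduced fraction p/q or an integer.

55/78

planetary set (23T centre, 16T on arm, 55T internal) — Willis relation
ring teeth: 23 + 2·16 = 55
23(ω_sun−ω_arm) = −55(ω_ring−ω_arm),  ω_sun = 0, ω_ring = 1
23(0−ω_arm) = −55(1−ω_arm)  ⇒  78·ω_arm = 55  ⇒  ω_arm = 55/78
ω_out/ω_in = 55/78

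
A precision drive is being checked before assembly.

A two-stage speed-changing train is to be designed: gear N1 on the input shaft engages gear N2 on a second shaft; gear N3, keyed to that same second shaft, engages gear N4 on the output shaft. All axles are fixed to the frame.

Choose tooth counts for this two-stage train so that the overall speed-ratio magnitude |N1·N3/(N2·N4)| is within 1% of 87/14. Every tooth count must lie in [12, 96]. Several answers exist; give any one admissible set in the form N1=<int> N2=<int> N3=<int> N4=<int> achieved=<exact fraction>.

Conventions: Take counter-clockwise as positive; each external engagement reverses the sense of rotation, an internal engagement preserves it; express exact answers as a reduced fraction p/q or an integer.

N1=12 N2=14 N3=87 N4=12 achieved=87/14

design class (target 87/14): fixed-axis compound train
target = 87/14 in lowest terms: an exact hit needs N1·N3 = k·87 and N2·N4 = k·14 for one integer k, every count in [12, 96]; additionally prefer no 1:1 stage (N1 ≠ N2, N3 ≠ N4)
k = 1…11: no 1:1-free in-range split of k·87 and k·14 into factor pairs; take k = 12
k = 12: N1·N3 = 1044 = 12·87, N2·N4 = 168 = 14·12
achieved = 12·87/(14·12) = 87/14; |achieved − target| = 0 ≤ 87/1400 ✓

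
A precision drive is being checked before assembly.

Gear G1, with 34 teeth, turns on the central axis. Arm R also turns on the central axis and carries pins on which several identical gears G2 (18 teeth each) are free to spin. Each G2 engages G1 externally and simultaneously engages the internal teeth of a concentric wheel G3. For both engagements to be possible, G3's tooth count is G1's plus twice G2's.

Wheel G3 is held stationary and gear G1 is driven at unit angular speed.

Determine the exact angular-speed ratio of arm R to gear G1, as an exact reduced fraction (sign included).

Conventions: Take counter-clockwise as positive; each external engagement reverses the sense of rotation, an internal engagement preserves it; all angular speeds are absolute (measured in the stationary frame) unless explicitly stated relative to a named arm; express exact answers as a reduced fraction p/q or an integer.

17/52

recognized (axles ride arm R): planetary set, 34/18/70 teeth
ring teeth: 34 + 2·18 = 70
34(ω_sun−ω_arm) = −70(ω_ring−ω_arm),  ω_ring = 0, ω_sun = 1
34(1−ω_arm) = −70(0−ω_arm)  ⇒  104·ω_arm = 34  ⇒  ω_arm = 17/52
ω_out/ω_in = 17/52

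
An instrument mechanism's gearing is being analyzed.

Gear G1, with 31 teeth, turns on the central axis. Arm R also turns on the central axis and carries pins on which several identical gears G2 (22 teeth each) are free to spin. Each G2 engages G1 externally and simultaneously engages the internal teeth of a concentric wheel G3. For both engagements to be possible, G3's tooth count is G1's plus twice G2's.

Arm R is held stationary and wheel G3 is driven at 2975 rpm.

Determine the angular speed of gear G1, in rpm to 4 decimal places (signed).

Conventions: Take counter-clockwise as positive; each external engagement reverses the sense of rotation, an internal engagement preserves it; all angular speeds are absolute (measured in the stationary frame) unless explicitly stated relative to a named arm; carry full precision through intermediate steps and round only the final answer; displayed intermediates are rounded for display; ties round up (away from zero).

-7197.5806 rpm

topology: planetary set — G1 31T / G2 22T / G3 75T, arm = carrier (Willis)
normalise by the input: solve with ω_ring = 1, then scale by 2975 rpm
ring teeth: 31 + 2·22 = 75
31(ω_sun−ω_arm) = −75(ω_ring−ω_arm),  ω_arm = 0, ω_ring = 1
ω_sun = 0 − (75/31)(1−0) = -75/31
scale: ω_sun = -75/31 × 2975 rpm = -7197.5806 rpm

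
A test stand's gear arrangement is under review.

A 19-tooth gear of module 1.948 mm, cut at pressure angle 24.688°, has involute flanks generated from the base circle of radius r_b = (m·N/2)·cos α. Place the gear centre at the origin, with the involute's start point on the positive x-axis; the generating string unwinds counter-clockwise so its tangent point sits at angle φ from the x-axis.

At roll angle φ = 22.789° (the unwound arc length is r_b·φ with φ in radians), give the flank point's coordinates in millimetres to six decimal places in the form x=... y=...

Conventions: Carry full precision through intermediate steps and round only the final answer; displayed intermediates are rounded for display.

x=18.092351 y=0.347123

class = single-mesh tooth geometry [base-circle involute, m = 1.948, 19T]
pitch radius r_p = m·N/2 = 1.948·19/2 = 18.506000
base radius r_b = r_p·cos α = 18.506000·cos 24.688° = 16.814472
roll angle φ = 22.789° = 0.39774308 rad
x = r_b·(cos φ + φ·sin φ) = 18.092351
y = r_b·(sin φ − φ·cos φ) = 0.347123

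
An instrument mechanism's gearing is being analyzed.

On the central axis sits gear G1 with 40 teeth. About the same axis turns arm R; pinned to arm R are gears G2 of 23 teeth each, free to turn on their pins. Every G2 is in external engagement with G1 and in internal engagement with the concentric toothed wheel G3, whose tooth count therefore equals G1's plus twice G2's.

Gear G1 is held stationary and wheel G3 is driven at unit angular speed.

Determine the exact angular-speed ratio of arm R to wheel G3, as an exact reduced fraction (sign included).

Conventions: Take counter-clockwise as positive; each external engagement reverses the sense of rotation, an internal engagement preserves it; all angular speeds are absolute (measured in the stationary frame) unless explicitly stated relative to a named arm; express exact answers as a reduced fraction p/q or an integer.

43/63

planetary set (40T centre, 23T on arm, 86T internal) — Willis relation
ring teeth: 40 + 2·23 = 86
40(ω_sun−ω_arm) = −86(ω_ring−ω_arm),  ω_sun = 0, ω_ring = 1
40(0−ω_arm) = −86(1−ω_arm)  ⇒  126·ω_arm = 86  ⇒  ω_arm = 43/63
ω_out/ω_in = 43/63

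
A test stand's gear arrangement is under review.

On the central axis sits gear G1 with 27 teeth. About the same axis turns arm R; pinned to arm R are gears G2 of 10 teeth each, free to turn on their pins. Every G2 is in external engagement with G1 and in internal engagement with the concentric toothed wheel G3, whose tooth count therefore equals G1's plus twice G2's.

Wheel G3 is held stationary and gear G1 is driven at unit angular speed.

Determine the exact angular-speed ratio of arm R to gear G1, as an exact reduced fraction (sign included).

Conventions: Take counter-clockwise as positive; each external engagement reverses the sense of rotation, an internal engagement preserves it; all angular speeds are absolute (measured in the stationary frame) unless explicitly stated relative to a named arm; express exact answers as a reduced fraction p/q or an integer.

27/74

recognized (axles ride arm R): planetary set, 27/10/47 teeth
ring teeth: 27 + 2·10 = 47
27(ω_sun−ω_arm) = −47(ω_ring−ω_arm),  ω_ring = 0, ω_sun = 1
27(1−ω_arm) = −47(0−ω_arm)  ⇒  74·ω_arm = 27  ⇒  ω_arm = 27/74
ω_out/ω_in = 27/74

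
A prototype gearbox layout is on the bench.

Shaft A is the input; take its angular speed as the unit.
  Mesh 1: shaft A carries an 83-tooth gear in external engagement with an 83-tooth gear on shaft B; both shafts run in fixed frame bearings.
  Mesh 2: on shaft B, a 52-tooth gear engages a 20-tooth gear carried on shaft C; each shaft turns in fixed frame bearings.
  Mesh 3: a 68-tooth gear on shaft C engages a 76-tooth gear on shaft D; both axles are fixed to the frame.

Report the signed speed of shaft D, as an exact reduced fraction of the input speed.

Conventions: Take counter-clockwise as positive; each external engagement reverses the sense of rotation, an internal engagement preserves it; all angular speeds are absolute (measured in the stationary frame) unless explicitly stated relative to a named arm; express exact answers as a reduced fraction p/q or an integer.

3-mesh fixed-axis compound train (all bearings frame-fixed)
mesh 1 [83T→83T]: |ω|/ω_in = 1×83/83 = 1, sense flips to −
mesh 2 [52T→20T]: |ω|/ω_in = 1×52/20 = 13/5, sense flips to +
mesh 3 [68T→76T]: |ω|/ω_in = (13/5)×68/76 = 221/95, sense flips to −
signed output speed (× input speed) = -221/95

-221/95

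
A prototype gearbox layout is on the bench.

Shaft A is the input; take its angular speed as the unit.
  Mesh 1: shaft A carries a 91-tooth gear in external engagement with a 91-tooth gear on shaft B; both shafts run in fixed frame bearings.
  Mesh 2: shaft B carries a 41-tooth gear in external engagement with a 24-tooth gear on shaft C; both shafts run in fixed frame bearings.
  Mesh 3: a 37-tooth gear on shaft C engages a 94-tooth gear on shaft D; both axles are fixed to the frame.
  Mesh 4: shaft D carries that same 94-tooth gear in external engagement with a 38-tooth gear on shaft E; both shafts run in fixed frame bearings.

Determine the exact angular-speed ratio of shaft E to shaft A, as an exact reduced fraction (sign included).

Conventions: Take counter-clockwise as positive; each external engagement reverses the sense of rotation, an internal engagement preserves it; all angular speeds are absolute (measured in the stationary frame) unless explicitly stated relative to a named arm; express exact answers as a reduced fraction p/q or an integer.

1517/912

class = fixed-axis compound train [4 meshes; 4 ratios multiply, 4 sense flips]
mesh 1 [91T→91T]: running ratio 1, sense −
mesh 2 [41T→24T]: running ratio 41/24, sense +
mesh 3 [37T→94T]: running ratio 1517/2256, sense −
mesh 4 [94T→38T]: running ratio 1517/912, sense +
ω_out/ω_in = 1517/912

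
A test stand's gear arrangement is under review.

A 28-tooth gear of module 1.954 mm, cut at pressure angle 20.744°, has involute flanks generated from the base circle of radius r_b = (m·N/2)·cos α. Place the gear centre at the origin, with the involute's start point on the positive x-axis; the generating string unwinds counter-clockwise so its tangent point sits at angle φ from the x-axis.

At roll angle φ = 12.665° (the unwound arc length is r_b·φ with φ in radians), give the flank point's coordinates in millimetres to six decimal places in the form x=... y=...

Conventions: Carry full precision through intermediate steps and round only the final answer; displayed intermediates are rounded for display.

topology: single-mesh involute geometry — m = 1.954, N = 28
pitch radius r_p = m·N/2 = 1.954·28/2 = 27.356000
base radius r_b = r_p·cos α = 27.356000·cos 20.744° = 25.582574
roll angle φ = 12.665° = 0.22104595 rad
x = r_b·(cos φ + φ·sin φ) = 26.199959
y = r_b·(sin φ − φ·cos φ) = 0.091653

x=26.199959 y=0.091653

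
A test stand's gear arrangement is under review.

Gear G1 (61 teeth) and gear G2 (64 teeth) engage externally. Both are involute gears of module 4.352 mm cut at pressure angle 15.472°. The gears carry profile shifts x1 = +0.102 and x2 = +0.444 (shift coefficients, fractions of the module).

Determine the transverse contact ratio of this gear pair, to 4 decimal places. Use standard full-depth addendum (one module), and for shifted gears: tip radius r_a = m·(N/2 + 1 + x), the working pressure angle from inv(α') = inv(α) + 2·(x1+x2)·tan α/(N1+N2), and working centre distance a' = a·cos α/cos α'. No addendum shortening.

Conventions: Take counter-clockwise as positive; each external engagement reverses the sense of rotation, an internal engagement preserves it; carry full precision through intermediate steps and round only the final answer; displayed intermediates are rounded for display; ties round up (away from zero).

class = single-mesh tooth geometry [involute pair 61T × 64T, m = 4.352]
base radii: r_b1 = 127.925772, r_b2 = 134.217203
tip radii: r_a1 = 137.531904, r_a2 = 145.548288
inv(α') = inv(15.472°) + 2·(+0.102+0.444)·tan α/(61+64) = 0.00917911  ⇒  α' = 17.09409°
a' = a·cos α / cos α' = 272.0000·cos 15.472°/cos 17.09409° = 274.258811
action lengths: √(r_a1²−r_b1²) = 50.497739, √(r_a2²−r_b2²) = 56.303167
base pitch p_b = π·m·cos α = 13.176743
CR = (50.497739 + 56.303167 − 274.258811·sin 17.09409°)/13.176743 = 1.987198
contact ratio ≈ 1.9872

1.9872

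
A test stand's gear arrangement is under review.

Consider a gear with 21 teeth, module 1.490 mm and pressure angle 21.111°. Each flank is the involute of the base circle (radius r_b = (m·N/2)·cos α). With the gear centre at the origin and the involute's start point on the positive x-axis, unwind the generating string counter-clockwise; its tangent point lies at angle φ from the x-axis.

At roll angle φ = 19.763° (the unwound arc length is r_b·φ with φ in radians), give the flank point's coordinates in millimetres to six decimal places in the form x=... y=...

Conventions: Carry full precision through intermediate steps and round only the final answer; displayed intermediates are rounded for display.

x=15.437550 y=0.197286

topology: single-mesh involute geometry — m = 1.490, N = 21
pitch radius r_p = m·N/2 = 1.490·21/2 = 15.645000
base radius r_b = r_p·cos α = 15.645000·cos 21.111° = 14.594976
roll angle φ = 19.763° = 0.34492942 rad
x = r_b·(cos φ + φ·sin φ) = 15.437550
y = r_b·(sin φ − φ·cos φ) = 0.197286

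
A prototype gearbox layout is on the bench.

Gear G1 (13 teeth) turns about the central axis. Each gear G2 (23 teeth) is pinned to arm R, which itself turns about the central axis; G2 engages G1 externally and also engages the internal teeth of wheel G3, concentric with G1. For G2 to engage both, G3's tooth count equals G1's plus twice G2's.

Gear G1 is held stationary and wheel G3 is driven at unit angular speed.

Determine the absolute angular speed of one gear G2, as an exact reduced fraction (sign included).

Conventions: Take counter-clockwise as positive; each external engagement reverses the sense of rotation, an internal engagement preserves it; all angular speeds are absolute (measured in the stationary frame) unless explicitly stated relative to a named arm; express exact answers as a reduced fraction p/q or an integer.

planetary set (13T centre, 23T on arm, 59T internal) — Willis relation
ring teeth: 13 + 2·23 = 59
13(ω_sun−ω_arm) = −59(ω_ring−ω_arm),  ω_sun = 0, ω_ring = 1
13(0−ω_arm) = −59(1−ω_arm)  ⇒  72·ω_arm = 59  ⇒  ω_arm = 59/72
sun–planet mesh: 13·(0−59/72) = −23·(ω_p−ω_arm)  ⇒  ω_p−ω_arm = 767/1656
ω_p = 59/72 + 767/1656 = 59/46
exact speed ratio = 59/46

59/46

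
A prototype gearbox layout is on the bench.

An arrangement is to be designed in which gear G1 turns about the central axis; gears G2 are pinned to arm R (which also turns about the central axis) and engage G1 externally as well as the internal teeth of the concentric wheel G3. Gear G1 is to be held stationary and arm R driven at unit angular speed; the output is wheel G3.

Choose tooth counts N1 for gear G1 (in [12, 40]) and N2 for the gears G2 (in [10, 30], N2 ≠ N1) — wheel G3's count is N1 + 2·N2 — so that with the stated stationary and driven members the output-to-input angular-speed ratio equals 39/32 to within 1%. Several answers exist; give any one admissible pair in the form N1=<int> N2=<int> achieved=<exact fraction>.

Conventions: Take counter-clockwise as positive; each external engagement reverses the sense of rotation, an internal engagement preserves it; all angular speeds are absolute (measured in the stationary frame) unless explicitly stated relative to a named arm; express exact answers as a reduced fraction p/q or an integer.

N1=14 N2=25 achieved=39/32

planetary set to be sized for 39/32 (Willis relation)
Willis with ω_sun = 0: ω_ring/ω_arm = (N1+N3)/N3; set equal to 39/32  ⇒  N3/N1 = 1/(39/32 − 1) = 32/7
N3 = N1 + 2·N2  ⇒  N2/N1 = (N3/N1 − 1)/2 = (32/7 − 1)/2 = 25/14
smallest multiple with N1 ≥ 12 and N2 ≥ 10: k = 1  ⇒  N1 = 1·14 = 14, N2 = 1·25 = 25 (N1 ≤ 40, N2 ≤ 30, N2 ≠ N1 ✓), N3 = 14 + 2·25 = 64
check: (N1+N3)/N3 with N1 = 14, N3 = 64 gives 39/32; |achieved − target| = 0 ≤ 39/3200 ✓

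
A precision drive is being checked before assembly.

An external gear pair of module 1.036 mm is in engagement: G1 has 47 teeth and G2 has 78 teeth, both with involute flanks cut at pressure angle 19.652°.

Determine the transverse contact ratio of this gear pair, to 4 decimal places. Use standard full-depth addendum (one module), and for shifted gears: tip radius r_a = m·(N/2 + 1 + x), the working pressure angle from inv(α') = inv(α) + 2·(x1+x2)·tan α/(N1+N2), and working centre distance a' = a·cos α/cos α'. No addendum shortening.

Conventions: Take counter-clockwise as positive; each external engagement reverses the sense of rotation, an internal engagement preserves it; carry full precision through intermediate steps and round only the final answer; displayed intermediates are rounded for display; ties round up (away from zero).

single-mesh involute tooth geometry (47T engaging 78T at module 1.036)
base radii: r_b1 = 22.927909, r_b2 = 38.050573
tip radii: r_a1 = 25.382000, r_a2 = 41.440000
no profile shift: α' = α, a' = a
action lengths: √(r_a1²−r_b1²) = 10.888384, √(r_a2²−r_b2²) = 16.414247
base pitch p_b = π·m·cos α = 3.065113
CR = (10.888384 + 16.414247 − 64.750000·sin 19.65200°)/3.065113 = 1.803128
contact ratio ≈ 1.8031

1.8031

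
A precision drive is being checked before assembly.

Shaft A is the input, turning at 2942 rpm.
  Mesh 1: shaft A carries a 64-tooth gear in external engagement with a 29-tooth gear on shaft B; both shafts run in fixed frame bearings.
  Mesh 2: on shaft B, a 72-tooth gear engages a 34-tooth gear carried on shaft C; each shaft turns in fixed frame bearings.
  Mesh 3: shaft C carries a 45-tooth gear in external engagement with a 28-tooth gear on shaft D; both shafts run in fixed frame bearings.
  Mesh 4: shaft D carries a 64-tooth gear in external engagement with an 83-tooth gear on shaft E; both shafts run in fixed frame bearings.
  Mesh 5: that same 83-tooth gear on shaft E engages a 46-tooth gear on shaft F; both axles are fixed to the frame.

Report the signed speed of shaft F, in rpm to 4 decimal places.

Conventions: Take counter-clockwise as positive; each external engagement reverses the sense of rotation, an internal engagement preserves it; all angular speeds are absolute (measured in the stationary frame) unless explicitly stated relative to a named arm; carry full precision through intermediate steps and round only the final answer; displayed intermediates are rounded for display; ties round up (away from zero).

topology: fixed-axis compound train — 5 meshes, A→F
mesh 1 [64T→29T]: ω = 2942.0000×64/29 = 6492.6897 rpm, sense flips to −
mesh 2 [72T→34T]: ω = 6492.6897×72/34 = 13749.2252 rpm, sense flips to +
mesh 3 [45T→28T]: ω = 13749.2252×45/28 = 22096.9690 rpm, sense flips to −
mesh 4 [64T→83T]: ω = 22096.9690×64/83 = 17038.6267 rpm, sense flips to +
mesh 5 [83T→46T]: ω = 17038.6267×83/46 = 30743.6090 rpm, sense flips to −
signed output speed = -30743.6090 rpm

-30743.6090 rpm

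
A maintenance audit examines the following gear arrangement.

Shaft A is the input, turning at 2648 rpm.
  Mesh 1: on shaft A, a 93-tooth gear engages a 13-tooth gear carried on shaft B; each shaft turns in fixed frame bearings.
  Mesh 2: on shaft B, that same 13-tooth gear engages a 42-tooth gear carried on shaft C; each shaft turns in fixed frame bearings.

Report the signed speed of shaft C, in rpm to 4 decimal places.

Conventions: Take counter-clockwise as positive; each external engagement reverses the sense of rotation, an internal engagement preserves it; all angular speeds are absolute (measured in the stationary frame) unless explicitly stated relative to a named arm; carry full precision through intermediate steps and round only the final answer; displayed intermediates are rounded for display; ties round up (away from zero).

+5863.4286 rpm

class = fixed-axis compound train [2 meshes; 2 ratios multiply, 2 sense flips]
mesh 1 [93T→13T]: ω = 2648.0000×93/13 = 18943.3846 rpm, sense flips to −
mesh 2 [13T→42T]: ω = 18943.3846×13/42 = 5863.4286 rpm, sense flips to +
signed output speed = +5863.4286 rpm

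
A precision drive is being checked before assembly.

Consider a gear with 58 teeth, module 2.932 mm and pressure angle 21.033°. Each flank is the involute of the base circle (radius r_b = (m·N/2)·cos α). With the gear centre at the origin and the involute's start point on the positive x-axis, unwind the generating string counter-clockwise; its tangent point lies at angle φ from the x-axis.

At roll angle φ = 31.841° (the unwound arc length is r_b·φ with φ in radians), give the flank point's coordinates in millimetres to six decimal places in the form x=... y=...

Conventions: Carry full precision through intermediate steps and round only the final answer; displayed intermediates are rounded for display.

recognized (one wheel, involute flank): single-mesh tooth geometry, m = 2.932, N = 58
pitch radius r_p = m·N/2 = 2.932·58/2 = 85.028000
base radius r_b = r_p·cos α = 85.028000·cos 21.033° = 79.362913
roll angle φ = 31.841° = 0.55573029 rad
x = r_b·(cos φ + φ·sin φ) = 90.687889
y = r_b·(sin φ − φ·cos φ) = 4.401657

x=90.687889 y=4.401657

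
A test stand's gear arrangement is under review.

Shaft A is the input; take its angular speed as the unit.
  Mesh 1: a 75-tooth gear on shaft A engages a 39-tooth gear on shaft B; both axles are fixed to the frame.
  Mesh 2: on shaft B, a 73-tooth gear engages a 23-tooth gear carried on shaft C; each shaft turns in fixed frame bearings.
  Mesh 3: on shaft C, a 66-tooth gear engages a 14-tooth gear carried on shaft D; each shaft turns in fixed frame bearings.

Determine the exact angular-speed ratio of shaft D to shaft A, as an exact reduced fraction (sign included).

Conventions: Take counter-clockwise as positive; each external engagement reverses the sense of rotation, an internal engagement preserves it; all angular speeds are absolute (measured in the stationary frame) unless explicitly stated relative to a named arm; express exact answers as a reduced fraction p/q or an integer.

class = fixed-axis compound train [3 meshes; 3 ratios multiply, 3 sense flips]
mesh 1 [75T→39T]: running ratio 25/13, sense −
mesh 2 [73T→23T]: running ratio 1825/299, sense +
mesh 3 [66T→14T]: running ratio 60225/2093, sense −
ω_out/ω_in = -60225/2093

-60225/2093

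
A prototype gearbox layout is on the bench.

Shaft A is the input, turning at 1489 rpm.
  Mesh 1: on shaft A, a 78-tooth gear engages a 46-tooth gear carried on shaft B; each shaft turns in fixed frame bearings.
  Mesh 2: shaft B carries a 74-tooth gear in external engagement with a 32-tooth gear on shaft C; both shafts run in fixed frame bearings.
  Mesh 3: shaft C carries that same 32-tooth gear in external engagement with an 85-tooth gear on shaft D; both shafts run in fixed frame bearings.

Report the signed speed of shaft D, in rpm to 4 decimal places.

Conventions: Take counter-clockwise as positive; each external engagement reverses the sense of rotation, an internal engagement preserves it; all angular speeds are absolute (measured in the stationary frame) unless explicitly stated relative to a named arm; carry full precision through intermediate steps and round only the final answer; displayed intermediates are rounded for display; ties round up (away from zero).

3-mesh fixed-axis compound train (all bearings frame-fixed)
mesh 1 [78T→46T]: ω = 1489.0000×78/46 = 2524.8261 rpm, sense flips to −
mesh 2 [74T→32T]: ω = 2524.8261×74/32 = 5838.6603 rpm, sense flips to +
mesh 3 [32T→85T]: ω = 5838.6603×32/85 = 2198.0839 rpm, sense flips to −
signed output speed = -2198.0839 rpm

-2198.0839 rpm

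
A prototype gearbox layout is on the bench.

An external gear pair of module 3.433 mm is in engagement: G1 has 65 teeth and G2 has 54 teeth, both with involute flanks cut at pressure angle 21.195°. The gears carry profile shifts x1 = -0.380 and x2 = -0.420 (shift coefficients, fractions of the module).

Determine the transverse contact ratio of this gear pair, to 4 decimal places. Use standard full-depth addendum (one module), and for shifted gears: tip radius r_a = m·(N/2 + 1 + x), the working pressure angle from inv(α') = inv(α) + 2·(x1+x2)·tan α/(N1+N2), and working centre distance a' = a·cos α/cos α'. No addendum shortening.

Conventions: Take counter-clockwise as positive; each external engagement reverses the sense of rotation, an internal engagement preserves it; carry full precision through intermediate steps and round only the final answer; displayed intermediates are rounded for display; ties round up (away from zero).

single-mesh involute tooth geometry (65T engaging 54T at module 3.433)
base radii: r_b1 = 104.025218, r_b2 = 86.420950
tip radii: r_a1 = 113.700960, r_a2 = 94.682140
inv(α') = inv(21.195°) + 2·(-0.380-0.420)·tan α/(65+54) = 0.01263774  ⇒  α' = 18.96256°
a' = a·cos α / cos α' = 204.2635·cos 21.195°/cos 18.96256° = 201.374537
action lengths: √(r_a1²−r_b1²) = 45.898392, √(r_a2²−r_b2²) = 38.679801
base pitch p_b = π·m·cos α = 10.055534
CR = (45.898392 + 38.679801 − 201.374537·sin 18.96256°)/10.055534 = 1.903578
contact ratio ≈ 1.9036

1.9036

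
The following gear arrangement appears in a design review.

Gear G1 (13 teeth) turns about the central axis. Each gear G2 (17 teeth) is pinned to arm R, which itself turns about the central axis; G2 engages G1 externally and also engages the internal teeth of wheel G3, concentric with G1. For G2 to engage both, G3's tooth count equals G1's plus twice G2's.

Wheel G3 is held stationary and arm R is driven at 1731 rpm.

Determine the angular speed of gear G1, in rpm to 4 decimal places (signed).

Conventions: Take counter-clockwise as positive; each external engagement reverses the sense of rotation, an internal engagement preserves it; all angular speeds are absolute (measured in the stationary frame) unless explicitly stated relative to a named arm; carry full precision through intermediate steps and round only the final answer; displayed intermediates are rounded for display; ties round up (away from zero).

+7989.2308 rpm

class = planetary set [G3 = 13+2·17 = 47; Willis about the carrier]
normalise by the input: solve with ω_arm = 1, then scale by 1731 rpm
ring teeth: 13 + 2·17 = 47
13(ω_sun−ω_arm) = −47(ω_ring−ω_arm),  ω_ring = 0, ω_arm = 1
ω_sun = 1 − (47/13)(0−1) = 60/13
scale: ω_sun = 60/13 × 1731 rpm = +7989.2308 rpm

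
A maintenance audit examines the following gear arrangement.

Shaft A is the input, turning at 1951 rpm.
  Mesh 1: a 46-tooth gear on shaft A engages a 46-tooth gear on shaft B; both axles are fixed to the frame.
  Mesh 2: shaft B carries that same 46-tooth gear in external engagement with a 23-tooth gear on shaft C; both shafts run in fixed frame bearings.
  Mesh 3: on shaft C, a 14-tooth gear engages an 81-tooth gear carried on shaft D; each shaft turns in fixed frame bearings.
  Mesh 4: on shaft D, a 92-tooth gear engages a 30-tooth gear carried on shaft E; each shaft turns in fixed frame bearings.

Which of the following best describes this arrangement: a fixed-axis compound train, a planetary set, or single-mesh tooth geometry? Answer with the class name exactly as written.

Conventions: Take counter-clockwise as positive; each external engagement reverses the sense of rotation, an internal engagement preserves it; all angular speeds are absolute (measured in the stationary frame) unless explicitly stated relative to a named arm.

fixed-axis compound train

class = fixed-axis compound train [4 meshes; 4 ratios multiply, 4 sense flips]
classification: fixed-axis compound train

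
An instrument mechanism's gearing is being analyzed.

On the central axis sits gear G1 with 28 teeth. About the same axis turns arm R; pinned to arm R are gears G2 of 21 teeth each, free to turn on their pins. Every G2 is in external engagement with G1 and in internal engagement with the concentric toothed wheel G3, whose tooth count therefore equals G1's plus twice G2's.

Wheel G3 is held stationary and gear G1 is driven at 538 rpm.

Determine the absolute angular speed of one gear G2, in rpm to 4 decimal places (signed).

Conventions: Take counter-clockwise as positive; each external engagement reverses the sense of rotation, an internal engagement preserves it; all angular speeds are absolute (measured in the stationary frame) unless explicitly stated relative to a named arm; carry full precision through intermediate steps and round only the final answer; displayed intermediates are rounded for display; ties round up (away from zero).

topology: planetary set — G1 28T / G2 21T / G3 70T, arm = carrier (Willis)
normalise by the input: solve with ω_sun = 1, then scale by 538 rpm
ring teeth: 28 + 2·21 = 70
28(ω_sun−ω_arm) = −70(ω_ring−ω_arm),  ω_ring = 0, ω_sun = 1
28(1−ω_arm) = −70(0−ω_arm)  ⇒  98·ω_arm = 28  ⇒  ω_arm = 2/7
sun–planet mesh: 28·(1−2/7) = −21·(ω_p−ω_arm)  ⇒  ω_p−ω_arm = -20/21
ω_p = 2/7 − 20/21 = -2/3
scale: ω_p = -2/3 × 538 rpm = -358.6667 rpm

-358.6667 rpm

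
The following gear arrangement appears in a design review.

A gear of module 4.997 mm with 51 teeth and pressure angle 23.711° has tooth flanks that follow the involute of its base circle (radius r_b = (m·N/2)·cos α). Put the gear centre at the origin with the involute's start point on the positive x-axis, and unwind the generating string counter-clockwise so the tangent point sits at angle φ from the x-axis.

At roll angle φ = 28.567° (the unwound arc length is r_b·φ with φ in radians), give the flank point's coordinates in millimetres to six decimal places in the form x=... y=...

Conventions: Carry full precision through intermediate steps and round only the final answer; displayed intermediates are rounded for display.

x=130.279404 y=4.701305

single-mesh involute tooth geometry (51T wheel at module 4.997)
pitch radius r_p = m·N/2 = 4.997·51/2 = 127.423500
base radius r_b = r_p·cos α = 127.423500·cos 23.711° = 116.667097
roll angle φ = 28.567° = 0.49858821 rad
x = r_b·(cos φ + φ·sin φ) = 130.279404
y = r_b·(sin φ − φ·cos φ) = 4.701305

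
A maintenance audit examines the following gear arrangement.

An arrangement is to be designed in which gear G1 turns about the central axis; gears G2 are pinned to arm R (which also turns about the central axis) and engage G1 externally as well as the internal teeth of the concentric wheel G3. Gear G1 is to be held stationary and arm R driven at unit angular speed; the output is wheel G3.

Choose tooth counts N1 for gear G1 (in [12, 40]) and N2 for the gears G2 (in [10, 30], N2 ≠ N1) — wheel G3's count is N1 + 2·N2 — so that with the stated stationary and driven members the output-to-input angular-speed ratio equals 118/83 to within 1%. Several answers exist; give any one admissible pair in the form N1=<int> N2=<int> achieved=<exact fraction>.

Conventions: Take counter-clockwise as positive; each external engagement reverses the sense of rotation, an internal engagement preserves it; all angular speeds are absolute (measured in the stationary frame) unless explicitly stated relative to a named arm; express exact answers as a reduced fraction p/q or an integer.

N1=35 N2=24 achieved=118/83

design class (target 118/83): planetary set
Willis with ω_sun = 0: ω_ring/ω_arm = (N1+N3)/N3; set equal to 118/83  ⇒  N3/N1 = 1/(118/83 − 1) = 83/35
N3 = N1 + 2·N2  ⇒  N2/N1 = (N3/N1 − 1)/2 = (83/35 − 1)/2 = 24/35
smallest multiple with N1 ≥ 12 and N2 ≥ 10: k = 1  ⇒  N1 = 1·35 = 35, N2 = 1·24 = 24 (N1 ≤ 40, N2 ≤ 30, N2 ≠ N1 ✓), N3 = 35 + 2·24 = 83
check: (N1+N3)/N3 with N1 = 35, N3 = 83 gives 118/83; |achieved − target| = 0 ≤ 59/4150 ✓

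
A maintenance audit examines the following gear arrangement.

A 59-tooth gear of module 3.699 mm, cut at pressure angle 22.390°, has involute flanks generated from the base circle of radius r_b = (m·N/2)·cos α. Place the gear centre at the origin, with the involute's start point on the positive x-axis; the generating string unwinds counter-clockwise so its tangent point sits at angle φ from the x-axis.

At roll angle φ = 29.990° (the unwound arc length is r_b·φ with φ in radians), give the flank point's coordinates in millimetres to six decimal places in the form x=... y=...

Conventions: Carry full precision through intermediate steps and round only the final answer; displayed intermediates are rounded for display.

x=113.782975 y=4.692032

recognized (one wheel, involute flank): single-mesh tooth geometry, m = 3.699, N = 59
pitch radius r_p = m·N/2 = 3.699·59/2 = 109.120500
base radius r_b = r_p·cos α = 109.120500·cos 22.390° = 100.894181
roll angle φ = 29.990° = 0.52342424 rad
x = r_b·(cos φ + φ·sin φ) = 113.782975
y = r_b·(sin φ − φ·cos φ) = 4.692032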